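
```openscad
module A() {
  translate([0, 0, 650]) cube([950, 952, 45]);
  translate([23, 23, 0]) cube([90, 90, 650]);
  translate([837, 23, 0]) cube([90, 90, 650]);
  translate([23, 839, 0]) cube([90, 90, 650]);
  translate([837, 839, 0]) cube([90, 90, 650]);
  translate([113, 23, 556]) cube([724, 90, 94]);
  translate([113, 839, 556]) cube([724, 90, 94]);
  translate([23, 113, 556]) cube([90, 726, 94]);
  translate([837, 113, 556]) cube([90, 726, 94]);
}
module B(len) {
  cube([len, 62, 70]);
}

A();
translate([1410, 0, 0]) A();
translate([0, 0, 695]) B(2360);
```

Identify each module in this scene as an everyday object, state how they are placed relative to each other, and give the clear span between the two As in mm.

Second table starts at x = 1410; first ends at x = 950; clear span = 1410 − 950 = 460 mm.

A is a table. B is a beam. A beam spans the tops of two tables. The clear span between the two tables is 460 mm.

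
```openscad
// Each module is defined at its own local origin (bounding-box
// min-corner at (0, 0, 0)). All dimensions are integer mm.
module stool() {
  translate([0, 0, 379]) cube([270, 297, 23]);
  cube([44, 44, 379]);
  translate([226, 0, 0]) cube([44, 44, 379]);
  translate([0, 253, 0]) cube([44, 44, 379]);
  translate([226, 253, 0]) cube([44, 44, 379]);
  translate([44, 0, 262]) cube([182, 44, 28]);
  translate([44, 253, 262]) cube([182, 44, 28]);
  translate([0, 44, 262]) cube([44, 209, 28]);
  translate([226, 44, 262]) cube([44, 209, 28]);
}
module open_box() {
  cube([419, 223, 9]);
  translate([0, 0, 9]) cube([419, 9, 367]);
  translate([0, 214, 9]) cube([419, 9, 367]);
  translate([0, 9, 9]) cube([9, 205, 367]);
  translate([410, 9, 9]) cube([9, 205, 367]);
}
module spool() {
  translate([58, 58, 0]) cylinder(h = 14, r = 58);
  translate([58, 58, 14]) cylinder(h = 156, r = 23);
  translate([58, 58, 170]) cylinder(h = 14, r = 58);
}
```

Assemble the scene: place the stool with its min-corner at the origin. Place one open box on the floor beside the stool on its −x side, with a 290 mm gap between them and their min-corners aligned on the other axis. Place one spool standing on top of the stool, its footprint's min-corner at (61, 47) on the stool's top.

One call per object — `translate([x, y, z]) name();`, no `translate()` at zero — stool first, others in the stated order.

stool();
translate([-709, 0, 0]) open_box();
translate([61, 47, 402]) spool();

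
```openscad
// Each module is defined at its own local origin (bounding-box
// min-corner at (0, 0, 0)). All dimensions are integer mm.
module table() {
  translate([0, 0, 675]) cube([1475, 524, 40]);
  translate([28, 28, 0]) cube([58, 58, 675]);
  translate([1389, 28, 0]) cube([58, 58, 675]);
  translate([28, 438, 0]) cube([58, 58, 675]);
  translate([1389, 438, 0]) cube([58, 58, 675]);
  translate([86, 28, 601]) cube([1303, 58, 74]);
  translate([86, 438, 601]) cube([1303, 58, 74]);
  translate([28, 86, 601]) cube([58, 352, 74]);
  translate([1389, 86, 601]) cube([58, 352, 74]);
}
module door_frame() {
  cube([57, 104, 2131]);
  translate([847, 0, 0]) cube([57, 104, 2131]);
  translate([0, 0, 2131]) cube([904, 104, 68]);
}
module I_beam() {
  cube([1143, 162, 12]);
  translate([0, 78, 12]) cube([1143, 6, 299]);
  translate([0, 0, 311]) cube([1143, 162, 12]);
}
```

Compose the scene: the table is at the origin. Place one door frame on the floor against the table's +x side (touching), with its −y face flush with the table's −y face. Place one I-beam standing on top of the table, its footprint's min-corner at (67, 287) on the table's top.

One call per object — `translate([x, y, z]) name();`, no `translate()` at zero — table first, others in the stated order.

table();
translate([1475, 0, 0]) door_frame();
translate([67, 287, 715]) I_beam();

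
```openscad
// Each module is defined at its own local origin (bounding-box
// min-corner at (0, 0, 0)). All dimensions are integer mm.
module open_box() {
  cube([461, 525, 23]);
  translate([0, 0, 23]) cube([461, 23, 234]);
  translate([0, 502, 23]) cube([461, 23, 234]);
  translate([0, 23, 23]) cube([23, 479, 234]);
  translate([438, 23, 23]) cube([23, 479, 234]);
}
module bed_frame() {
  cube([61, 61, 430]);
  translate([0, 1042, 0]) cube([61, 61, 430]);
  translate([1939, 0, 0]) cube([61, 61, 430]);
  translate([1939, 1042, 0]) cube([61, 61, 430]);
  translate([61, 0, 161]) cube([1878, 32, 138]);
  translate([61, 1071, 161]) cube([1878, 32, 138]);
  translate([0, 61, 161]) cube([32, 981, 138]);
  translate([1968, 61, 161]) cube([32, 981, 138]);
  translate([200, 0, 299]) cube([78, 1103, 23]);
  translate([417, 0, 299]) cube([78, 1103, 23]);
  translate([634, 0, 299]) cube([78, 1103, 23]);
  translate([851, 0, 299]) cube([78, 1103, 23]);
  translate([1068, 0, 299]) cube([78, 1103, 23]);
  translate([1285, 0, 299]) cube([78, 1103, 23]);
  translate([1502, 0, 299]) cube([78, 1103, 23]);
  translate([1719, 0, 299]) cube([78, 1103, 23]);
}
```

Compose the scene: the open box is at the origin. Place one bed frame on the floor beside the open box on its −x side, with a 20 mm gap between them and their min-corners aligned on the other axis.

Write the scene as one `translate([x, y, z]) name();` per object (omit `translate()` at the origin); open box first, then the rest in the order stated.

open_box();
translate([-2020, 0, 0]) bed_frame();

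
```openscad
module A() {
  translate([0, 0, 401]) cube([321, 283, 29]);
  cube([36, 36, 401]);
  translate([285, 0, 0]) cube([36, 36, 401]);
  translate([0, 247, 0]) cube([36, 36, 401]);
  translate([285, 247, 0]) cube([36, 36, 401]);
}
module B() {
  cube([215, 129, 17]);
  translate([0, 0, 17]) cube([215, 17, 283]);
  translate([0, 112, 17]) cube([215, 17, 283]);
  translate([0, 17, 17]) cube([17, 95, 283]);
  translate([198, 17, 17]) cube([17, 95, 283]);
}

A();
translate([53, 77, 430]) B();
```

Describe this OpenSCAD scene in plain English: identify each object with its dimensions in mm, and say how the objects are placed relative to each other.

A is a simple wooden stool: a rectangular seat 321 mm (x) by 283 mm (y), 29 mm thick, top face at z = 430 mm, on four square legs, each 36×36 mm in cross-section. The legs rest on z = 0, each flush with a corner of the seat.

B is an open storage box with external size 215×129×300 mm and wall thickness 17 mm (the base is also 17 mm thick). The base covers the whole footprint; the four walls stand on the base, with the y-facing walls full-width and the x-facing walls fitting between their inner faces.

The open box is on top of the stool, centred.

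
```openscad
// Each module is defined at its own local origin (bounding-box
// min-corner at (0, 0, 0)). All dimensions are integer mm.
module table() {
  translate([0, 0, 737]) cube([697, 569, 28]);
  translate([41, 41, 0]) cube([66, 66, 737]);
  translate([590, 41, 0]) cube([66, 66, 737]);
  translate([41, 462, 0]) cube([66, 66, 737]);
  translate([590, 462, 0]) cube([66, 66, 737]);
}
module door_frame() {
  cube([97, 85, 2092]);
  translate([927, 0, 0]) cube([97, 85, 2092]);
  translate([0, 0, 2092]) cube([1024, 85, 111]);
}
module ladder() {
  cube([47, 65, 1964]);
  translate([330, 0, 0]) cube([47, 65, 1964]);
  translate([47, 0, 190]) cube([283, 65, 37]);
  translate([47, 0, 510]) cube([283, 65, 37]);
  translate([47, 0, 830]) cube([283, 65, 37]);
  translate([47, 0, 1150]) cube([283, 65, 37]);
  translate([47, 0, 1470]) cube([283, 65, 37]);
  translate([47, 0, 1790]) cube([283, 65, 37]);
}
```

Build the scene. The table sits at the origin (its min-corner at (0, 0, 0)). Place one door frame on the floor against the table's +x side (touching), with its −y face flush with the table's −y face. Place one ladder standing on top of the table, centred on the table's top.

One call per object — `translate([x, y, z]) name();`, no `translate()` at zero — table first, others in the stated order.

table();
translate([697, 0, 0]) door_frame();
translate([160, 252, 765]) ladder();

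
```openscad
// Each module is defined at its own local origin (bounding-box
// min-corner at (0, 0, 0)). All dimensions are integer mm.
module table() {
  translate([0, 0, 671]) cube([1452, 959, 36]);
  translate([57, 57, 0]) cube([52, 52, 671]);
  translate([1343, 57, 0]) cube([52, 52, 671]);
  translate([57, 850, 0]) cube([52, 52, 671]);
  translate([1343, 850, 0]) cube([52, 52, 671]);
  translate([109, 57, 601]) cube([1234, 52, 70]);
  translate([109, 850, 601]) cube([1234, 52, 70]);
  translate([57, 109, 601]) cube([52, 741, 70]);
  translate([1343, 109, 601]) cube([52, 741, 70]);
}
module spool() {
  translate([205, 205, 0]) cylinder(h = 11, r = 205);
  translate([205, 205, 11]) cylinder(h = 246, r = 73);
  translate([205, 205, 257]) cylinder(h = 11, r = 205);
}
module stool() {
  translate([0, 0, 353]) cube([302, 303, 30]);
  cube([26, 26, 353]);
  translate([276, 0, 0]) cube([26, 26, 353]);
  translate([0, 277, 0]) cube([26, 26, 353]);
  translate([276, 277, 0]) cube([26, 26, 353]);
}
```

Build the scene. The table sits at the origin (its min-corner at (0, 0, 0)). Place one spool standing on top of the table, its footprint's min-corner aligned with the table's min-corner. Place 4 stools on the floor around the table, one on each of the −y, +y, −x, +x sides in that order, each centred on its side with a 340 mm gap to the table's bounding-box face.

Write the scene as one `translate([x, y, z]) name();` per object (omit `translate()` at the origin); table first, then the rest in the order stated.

table();
translate([0, 0, 707]) spool();
translate([575, -643, 0]) stool();
translate([575, 1299, 0]) stool();
translate([-642, 328, 0]) stool();
translate([1792, 328, 0]) stool();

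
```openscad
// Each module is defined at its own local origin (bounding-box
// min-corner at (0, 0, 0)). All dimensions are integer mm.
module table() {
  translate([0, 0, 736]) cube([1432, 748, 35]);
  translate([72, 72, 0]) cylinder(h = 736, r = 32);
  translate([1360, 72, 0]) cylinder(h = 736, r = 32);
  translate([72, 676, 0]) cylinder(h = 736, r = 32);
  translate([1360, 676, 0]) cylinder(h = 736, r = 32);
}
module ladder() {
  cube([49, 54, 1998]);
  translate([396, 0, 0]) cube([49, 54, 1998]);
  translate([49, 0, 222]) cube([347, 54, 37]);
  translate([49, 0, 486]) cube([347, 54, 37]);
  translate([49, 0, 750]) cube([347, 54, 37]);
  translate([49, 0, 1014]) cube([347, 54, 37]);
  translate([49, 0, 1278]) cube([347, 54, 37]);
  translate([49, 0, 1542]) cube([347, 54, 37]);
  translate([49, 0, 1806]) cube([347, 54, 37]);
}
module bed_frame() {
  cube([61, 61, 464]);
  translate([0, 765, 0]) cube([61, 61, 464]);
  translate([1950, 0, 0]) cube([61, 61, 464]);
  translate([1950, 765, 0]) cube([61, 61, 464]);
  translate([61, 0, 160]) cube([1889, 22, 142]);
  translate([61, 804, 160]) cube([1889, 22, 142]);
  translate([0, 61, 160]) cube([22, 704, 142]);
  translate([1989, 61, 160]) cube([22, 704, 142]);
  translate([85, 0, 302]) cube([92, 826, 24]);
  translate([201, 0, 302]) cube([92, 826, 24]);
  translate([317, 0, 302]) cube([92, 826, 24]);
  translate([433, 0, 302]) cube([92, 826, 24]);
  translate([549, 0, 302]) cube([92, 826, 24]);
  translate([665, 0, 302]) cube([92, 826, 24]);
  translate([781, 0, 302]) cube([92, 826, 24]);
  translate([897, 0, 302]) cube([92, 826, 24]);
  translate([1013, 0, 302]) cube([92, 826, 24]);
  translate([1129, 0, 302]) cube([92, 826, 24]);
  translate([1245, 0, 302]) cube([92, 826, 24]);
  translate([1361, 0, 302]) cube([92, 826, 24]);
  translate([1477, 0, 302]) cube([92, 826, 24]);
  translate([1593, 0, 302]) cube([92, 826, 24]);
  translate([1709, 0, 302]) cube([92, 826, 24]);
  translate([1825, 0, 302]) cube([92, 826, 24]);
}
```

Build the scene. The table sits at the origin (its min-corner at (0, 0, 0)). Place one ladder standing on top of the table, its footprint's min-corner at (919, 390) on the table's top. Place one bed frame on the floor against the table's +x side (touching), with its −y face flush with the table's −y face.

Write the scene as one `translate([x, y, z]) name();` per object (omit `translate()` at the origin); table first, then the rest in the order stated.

table();
translate([919, 390, 771]) ladder();
translate([1432, 0, 0]) bed_frame();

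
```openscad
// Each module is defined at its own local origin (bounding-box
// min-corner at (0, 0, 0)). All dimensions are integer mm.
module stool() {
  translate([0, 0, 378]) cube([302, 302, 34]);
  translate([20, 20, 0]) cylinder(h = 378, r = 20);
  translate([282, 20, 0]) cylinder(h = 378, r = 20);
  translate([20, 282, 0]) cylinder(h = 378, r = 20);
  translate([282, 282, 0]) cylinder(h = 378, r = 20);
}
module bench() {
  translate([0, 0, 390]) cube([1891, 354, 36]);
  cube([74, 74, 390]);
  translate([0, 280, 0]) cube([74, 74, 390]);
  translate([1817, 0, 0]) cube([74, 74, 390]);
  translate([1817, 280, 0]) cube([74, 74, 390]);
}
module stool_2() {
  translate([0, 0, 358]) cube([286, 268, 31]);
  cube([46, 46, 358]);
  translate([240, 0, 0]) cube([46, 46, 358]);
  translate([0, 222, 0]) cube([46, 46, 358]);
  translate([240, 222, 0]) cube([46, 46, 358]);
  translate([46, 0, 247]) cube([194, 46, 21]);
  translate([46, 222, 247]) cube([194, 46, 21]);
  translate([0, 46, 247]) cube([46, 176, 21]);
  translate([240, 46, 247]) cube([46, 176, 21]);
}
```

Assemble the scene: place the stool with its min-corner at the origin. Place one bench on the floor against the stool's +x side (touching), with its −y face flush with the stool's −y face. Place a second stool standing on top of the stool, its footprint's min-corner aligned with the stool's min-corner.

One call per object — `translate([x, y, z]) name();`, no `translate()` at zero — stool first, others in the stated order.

stool();
translate([302, 0, 0]) bench();
translate([0, 0, 412]) stool_2();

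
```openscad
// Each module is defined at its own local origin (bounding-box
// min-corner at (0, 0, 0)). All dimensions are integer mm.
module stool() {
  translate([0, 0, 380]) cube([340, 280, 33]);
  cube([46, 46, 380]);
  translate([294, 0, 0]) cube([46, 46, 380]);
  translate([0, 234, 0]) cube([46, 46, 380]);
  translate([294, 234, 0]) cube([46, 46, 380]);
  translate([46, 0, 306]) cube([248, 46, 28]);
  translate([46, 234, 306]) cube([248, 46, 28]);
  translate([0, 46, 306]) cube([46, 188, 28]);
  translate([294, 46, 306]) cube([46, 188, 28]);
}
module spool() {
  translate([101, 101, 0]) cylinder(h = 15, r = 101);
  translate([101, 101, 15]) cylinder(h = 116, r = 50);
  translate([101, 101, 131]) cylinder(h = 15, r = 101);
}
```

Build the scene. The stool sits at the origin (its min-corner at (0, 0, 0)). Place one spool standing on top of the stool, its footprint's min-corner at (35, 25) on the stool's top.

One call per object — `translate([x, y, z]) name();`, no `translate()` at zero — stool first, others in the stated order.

stool();
translate([35, 25, 413]) spool();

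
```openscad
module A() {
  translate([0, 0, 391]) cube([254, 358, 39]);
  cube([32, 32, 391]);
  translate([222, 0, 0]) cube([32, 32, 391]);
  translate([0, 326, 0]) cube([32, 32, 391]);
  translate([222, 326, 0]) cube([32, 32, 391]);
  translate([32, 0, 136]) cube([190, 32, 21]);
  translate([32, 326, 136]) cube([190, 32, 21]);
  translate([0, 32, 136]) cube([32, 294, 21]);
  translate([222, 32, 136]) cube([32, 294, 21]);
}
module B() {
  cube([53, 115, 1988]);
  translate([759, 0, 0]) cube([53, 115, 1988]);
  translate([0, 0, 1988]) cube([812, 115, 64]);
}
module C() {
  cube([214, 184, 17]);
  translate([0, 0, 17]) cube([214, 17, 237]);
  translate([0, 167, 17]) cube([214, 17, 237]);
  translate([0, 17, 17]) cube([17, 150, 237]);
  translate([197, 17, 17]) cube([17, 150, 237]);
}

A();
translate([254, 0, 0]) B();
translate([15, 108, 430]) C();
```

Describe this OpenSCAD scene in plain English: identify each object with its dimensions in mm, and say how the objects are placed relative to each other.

A is a four-legged stool. The seat is a 254×358×39 mm slab whose top surface is at z = 430 mm; four square legs, each 32×32 mm in cross-section, run from the floor (z = 0) to the underside of the seat, each flush with a corner of the seat. Four stretchers, 32 mm wide and 21 mm tall, connect adjacent legs with their undersides at z = 136 mm, each running between the inner faces of the legs it joins and aligned with the legs' outer faces on the other axis.

B is a rectangular door frame: two vertical jambs of 53×115 mm section, 1988 mm tall, with a clear opening 706 mm wide between their inner faces. A header 64 mm tall and 115 mm deep lies on top of the jambs and spans the full outside width.

C is an open storage box with external size 214×184×254 mm and wall thickness 17 mm (the base is also 17 mm thick). The base covers the whole footprint; the four walls stand on the base, with the y-facing walls full-width and the x-facing walls fitting between their inner faces.

The door frame is against the stool's +x side, with their −y faces flush. The open box is on top of the stool.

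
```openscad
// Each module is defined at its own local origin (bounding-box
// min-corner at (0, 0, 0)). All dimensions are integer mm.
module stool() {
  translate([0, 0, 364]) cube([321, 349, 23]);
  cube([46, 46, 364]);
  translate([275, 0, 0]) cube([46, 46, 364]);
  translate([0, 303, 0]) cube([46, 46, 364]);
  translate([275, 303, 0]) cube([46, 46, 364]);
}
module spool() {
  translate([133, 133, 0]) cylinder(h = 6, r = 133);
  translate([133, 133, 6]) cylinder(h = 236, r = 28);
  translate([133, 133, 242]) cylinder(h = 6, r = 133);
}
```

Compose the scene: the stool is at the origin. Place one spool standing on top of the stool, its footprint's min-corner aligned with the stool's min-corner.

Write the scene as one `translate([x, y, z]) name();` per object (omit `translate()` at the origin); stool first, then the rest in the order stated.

stool();
translate([0, 0, 387]) spool();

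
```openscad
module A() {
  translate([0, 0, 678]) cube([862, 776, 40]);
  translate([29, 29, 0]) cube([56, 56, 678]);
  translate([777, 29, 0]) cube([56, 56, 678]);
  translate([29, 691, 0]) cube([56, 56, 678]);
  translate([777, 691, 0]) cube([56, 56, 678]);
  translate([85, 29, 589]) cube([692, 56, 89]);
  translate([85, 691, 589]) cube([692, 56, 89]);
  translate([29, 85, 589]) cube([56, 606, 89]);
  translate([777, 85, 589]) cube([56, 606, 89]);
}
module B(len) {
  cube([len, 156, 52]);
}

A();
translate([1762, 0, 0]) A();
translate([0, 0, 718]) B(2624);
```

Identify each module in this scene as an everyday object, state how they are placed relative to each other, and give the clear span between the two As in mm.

Second table starts at x = 1762; first ends at x = 862; clear span = 1762 − 862 = 900 mm.

A is a table. B is a beam. A beam spans the tops of two tables. The clear span between the two tables is 900 mm.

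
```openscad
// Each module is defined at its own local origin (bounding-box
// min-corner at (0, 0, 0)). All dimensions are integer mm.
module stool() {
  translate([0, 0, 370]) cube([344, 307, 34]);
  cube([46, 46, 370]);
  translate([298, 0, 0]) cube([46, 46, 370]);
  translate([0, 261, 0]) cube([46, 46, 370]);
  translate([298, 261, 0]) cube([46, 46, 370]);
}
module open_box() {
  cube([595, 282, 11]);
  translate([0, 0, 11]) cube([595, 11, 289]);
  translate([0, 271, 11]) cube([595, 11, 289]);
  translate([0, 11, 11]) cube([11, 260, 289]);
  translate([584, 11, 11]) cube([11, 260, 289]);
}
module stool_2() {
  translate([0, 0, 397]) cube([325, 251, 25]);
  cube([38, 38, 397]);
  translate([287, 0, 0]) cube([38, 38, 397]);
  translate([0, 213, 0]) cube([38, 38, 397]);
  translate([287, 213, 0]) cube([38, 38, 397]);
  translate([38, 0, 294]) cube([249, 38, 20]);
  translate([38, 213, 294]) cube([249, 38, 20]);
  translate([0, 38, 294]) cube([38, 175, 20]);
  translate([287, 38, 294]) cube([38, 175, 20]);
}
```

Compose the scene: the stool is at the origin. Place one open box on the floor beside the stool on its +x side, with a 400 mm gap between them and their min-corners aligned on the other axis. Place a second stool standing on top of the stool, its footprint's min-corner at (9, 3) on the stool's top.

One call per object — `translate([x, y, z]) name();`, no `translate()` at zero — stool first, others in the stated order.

stool();
translate([744, 0, 0]) open_box();
translate([9, 3, 404]) stool_2();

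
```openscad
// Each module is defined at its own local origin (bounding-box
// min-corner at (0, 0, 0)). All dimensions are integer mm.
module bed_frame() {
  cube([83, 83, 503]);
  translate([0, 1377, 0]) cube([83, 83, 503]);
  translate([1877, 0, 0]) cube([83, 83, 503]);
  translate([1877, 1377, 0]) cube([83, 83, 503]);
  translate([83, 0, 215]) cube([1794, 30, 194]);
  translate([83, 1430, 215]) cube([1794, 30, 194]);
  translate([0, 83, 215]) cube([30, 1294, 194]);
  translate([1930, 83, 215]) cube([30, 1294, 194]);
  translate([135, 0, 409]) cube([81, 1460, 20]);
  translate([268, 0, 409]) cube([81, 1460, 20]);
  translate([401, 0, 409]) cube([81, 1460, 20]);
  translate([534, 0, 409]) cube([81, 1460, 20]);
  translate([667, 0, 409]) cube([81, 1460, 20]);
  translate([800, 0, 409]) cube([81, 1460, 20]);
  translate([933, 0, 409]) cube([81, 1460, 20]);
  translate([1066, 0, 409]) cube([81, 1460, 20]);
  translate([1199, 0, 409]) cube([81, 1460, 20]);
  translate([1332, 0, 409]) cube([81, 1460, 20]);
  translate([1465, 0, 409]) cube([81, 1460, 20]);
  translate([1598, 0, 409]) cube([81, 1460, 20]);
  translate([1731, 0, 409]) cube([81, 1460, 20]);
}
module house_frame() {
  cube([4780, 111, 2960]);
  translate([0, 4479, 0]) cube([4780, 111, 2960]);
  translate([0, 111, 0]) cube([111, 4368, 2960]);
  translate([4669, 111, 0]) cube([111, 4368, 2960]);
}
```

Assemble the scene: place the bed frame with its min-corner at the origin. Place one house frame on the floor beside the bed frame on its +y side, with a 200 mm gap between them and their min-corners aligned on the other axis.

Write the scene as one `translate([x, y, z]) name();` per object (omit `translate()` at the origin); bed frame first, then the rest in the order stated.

bed_frame();
translate([0, 1660, 0]) house_frame();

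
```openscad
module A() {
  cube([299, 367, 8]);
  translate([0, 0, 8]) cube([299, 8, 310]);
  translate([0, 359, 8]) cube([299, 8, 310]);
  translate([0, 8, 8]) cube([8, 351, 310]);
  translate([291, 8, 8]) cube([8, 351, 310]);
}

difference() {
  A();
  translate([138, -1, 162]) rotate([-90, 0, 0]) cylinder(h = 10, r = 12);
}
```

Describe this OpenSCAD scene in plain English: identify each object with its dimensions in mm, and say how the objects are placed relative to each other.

A is an open storage box with external size 299×367×318 mm and wall thickness 8 mm (the base is also 8 mm thick). The base covers the whole footprint; the four walls stand on the base, with the y-facing walls full-width and the x-facing walls fitting between their inner faces.

The open box has a circular hole of radius 12 mm through its front wall, centred at (x = 138, z = 162).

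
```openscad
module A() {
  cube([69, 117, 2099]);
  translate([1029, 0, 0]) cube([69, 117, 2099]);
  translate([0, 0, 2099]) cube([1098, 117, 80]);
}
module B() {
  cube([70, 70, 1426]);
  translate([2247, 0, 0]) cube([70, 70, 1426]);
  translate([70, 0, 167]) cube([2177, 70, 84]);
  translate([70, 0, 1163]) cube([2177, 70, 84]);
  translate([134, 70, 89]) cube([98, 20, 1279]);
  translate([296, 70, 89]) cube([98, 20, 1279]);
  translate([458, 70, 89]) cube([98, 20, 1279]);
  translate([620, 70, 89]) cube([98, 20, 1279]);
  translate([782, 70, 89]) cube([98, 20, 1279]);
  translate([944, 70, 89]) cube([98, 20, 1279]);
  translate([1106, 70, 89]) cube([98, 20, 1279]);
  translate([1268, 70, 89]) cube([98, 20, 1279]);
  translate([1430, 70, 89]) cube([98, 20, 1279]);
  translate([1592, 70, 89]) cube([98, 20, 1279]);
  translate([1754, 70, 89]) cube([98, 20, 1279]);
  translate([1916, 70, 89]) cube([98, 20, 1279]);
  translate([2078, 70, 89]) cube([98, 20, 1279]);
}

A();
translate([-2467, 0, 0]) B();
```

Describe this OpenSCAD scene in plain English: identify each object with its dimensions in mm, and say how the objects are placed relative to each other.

A is a door frame. The clear opening is 960 mm wide and 2099 mm high. Two 69 mm wide jambs, 117 mm deep, stand either side of the opening from the floor to the top of the opening. A 80 mm thick head sits across the top of both jambs, spanning the full outside width of the frame.

B is a fence section. Two 70×70 mm posts, 1426 mm tall, stand on the floor with a clear span of 2177 mm between their inner faces. Two horizontal rails of 70×84 mm section span the gap between the posts with their undersides at z = 167 mm and z = 1163 mm, flush with the posts' −y face. 13 pickets, each 98 mm wide, 20 mm thick and 1279 mm tall, are fixed to the +y face of the rails with their bottoms at z = 89 mm, evenly spaced across the span with equal gaps (rounded down to the nearest mm) at the −x end and between each pair — any rounding remainder accumulates at the +x end.

The fence section is on the floor beside the door frame on its −x side.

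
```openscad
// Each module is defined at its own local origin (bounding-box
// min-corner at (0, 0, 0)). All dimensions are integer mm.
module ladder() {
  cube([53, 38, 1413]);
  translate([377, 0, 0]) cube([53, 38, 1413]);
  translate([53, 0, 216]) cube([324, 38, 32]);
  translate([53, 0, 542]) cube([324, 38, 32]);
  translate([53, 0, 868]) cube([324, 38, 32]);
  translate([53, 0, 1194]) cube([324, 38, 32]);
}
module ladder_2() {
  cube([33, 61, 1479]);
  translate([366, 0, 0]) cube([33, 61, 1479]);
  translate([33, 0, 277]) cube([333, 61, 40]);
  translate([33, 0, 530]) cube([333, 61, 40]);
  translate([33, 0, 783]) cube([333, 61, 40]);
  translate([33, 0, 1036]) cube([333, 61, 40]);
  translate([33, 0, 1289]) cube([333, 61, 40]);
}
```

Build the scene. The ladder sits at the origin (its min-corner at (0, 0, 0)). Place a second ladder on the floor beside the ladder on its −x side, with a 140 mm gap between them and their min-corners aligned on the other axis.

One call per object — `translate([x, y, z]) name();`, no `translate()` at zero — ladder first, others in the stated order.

ladder();
translate([-539, 0, 0]) ladder_2();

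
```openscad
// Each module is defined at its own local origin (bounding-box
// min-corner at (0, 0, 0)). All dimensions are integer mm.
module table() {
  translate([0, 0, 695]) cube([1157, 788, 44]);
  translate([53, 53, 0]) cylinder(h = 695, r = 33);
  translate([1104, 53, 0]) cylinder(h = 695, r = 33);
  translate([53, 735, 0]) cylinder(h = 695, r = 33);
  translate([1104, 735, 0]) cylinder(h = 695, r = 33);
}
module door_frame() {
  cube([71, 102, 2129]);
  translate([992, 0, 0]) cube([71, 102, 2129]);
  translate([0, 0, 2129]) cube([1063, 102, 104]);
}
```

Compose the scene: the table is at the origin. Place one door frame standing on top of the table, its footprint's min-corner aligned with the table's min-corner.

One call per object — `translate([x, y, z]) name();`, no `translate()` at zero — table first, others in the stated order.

table();
translate([0, 0, 739]) door_frame();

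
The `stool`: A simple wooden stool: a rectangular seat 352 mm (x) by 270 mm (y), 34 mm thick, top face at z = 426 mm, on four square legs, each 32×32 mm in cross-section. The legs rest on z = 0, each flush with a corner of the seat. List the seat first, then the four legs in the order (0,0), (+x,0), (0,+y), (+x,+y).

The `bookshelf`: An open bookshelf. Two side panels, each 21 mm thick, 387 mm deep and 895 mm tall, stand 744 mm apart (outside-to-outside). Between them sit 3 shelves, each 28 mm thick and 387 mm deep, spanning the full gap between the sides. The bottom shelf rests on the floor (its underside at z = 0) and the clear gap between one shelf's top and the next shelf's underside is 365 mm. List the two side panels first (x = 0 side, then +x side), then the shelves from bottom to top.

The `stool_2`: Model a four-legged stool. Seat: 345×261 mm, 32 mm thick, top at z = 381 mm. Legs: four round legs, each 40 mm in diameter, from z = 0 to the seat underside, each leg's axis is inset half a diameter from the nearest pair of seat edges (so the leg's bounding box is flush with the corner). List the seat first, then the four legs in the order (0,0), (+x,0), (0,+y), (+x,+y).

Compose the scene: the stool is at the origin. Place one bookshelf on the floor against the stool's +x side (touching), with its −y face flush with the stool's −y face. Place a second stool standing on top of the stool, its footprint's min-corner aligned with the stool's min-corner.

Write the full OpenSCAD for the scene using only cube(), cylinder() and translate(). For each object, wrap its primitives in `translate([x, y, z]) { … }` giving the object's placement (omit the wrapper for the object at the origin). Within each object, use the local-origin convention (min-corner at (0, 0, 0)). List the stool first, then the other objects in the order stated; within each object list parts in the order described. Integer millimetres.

translate([0, 0, 392]) cube([352, 270, 34]);
cube([32, 32, 392]);
translate([320, 0, 0]) cube([32, 32, 392]);
translate([0, 238, 0]) cube([32, 32, 392]);
translate([320, 238, 0]) cube([32, 32, 392]);
translate([352, 0, 0]) {
  cube([21, 387, 895]);
  translate([723, 0, 0]) cube([21, 387, 895]);
  translate([21, 0, 0]) cube([702, 387, 28]);
  translate([21, 0, 393]) cube([702, 387, 28]);
  translate([21, 0, 786]) cube([702, 387, 28]);
}
translate([0, 0, 426]) {
  translate([0, 0, 349]) cube([345, 261, 32]);
  translate([20, 20, 0]) cylinder(h = 349, r = 20);
  translate([325, 20, 0]) cylinder(h = 349, r = 20);
  translate([20, 241, 0]) cylinder(h = 349, r = 20);
  translate([325, 241, 0]) cylinder(h = 349, r = 20);
}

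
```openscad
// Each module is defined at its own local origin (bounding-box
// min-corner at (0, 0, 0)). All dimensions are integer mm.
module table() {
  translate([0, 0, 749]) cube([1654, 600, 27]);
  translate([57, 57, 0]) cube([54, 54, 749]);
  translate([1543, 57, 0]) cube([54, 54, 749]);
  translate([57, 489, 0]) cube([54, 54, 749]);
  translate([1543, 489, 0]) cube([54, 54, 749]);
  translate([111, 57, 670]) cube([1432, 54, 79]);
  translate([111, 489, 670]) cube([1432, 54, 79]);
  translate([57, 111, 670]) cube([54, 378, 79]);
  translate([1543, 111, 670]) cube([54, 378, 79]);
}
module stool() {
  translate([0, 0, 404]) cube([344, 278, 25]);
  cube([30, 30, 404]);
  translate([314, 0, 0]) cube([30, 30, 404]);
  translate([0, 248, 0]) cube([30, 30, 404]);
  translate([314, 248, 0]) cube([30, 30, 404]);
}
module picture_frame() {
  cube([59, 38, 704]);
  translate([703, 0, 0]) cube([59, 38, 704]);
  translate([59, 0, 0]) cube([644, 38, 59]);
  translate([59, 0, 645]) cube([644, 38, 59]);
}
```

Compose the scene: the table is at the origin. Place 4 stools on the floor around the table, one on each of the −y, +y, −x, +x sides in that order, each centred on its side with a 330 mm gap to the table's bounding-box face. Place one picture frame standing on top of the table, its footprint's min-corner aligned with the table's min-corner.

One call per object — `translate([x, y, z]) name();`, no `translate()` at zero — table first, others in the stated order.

table();
translate([655, -608, 0]) stool();
translate([655, 930, 0]) stool();
translate([-674, 161, 0]) stool();
translate([1984, 161, 0]) stool();
translate([0, 0, 776]) picture_frame();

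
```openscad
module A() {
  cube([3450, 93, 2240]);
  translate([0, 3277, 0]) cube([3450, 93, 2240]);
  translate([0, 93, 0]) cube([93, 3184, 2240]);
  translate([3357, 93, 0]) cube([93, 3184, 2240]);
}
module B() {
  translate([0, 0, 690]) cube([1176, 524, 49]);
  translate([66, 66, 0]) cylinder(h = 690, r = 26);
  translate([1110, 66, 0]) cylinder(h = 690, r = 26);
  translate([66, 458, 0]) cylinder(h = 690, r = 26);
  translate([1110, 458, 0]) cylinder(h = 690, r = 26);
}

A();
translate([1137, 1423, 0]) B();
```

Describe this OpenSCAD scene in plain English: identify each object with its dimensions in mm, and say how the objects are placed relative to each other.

A is the wall frame of a small rectangular building: four walls, each 2240 mm tall and 93 mm thick, enclosing a footprint 3450 mm (x) by 3370 mm (y) outside-to-outside, with no floor or roof. The front and back walls (the −y and +y sides) span the full width; the two side walls fit between them.

B is a rectangular dining table. The top is 1176×524×49 mm with its upper surface at z = 739 mm. It stands on four round legs of 52 mm diameter, each leg's bounding box inset 40 mm from the nearest pair of top edges, running from the floor to the underside of the top.

The table sits inside the house frame, centred.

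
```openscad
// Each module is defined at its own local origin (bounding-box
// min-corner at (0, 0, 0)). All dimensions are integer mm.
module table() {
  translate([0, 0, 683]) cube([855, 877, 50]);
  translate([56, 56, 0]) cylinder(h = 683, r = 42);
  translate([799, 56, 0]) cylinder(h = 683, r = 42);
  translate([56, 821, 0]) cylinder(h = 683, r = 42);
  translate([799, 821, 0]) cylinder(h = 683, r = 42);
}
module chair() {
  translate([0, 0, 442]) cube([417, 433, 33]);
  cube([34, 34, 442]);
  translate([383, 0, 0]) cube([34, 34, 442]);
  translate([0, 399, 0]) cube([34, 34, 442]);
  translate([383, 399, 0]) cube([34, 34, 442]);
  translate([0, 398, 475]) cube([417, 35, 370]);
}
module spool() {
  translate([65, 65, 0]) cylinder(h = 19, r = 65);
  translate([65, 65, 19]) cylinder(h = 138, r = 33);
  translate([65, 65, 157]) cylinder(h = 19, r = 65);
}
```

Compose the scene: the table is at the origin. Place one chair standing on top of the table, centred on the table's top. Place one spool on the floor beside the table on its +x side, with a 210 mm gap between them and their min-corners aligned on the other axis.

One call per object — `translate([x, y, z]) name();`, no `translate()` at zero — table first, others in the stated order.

table();
translate([219, 222, 733]) chair();
translate([1065, 0, 0]) spool();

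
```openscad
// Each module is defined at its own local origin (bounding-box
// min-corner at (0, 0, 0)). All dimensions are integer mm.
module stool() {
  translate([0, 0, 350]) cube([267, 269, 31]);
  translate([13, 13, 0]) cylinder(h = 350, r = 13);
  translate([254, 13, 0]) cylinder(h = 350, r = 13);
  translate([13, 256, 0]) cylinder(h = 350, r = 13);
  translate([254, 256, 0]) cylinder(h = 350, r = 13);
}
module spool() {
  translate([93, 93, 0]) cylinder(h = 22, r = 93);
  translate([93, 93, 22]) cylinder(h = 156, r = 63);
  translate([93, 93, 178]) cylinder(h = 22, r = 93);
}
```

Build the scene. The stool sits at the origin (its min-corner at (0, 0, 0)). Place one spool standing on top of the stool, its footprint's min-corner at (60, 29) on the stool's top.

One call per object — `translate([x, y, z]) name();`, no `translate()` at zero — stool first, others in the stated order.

stool();
translate([60, 29, 381]) spool();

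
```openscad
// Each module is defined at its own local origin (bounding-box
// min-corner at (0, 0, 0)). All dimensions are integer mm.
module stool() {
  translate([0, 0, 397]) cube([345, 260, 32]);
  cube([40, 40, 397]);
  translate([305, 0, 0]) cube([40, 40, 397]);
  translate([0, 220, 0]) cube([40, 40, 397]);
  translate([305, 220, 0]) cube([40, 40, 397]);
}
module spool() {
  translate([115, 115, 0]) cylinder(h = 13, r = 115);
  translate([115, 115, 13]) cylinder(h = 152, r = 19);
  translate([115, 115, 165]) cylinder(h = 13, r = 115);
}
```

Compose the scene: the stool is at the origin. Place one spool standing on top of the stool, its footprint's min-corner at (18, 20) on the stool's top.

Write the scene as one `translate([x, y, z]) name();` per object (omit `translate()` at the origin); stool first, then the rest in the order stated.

stool();
translate([18, 20, 429]) spool();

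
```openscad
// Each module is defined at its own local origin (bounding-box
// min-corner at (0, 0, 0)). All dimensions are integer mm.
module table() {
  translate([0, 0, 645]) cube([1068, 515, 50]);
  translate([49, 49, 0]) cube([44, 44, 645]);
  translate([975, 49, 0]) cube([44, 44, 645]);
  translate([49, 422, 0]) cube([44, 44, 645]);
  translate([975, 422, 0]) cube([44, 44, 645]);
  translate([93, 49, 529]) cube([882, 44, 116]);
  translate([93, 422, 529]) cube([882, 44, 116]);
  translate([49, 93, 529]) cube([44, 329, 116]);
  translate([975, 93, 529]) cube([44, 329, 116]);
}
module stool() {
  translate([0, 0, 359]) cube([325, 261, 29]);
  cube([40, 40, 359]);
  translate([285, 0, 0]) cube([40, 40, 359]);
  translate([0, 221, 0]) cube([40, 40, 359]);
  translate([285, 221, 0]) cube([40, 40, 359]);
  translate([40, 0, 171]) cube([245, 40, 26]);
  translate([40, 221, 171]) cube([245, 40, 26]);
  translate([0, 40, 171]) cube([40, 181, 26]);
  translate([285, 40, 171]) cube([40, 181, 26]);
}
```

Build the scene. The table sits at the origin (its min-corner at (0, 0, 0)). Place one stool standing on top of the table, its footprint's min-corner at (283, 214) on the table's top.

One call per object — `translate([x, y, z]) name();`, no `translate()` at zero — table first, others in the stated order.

table();
translate([283, 214, 695]) stool();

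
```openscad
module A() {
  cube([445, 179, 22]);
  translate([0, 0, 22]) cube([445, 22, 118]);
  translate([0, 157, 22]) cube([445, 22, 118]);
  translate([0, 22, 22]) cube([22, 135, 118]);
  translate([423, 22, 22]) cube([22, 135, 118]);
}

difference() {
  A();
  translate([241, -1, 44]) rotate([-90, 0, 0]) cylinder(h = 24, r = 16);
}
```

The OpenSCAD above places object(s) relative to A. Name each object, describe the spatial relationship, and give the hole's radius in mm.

The subtracted cylinder has r = 16 mm.

A is an open box. The open box has a circular hole through its front wall. The hole's radius is 16 mm.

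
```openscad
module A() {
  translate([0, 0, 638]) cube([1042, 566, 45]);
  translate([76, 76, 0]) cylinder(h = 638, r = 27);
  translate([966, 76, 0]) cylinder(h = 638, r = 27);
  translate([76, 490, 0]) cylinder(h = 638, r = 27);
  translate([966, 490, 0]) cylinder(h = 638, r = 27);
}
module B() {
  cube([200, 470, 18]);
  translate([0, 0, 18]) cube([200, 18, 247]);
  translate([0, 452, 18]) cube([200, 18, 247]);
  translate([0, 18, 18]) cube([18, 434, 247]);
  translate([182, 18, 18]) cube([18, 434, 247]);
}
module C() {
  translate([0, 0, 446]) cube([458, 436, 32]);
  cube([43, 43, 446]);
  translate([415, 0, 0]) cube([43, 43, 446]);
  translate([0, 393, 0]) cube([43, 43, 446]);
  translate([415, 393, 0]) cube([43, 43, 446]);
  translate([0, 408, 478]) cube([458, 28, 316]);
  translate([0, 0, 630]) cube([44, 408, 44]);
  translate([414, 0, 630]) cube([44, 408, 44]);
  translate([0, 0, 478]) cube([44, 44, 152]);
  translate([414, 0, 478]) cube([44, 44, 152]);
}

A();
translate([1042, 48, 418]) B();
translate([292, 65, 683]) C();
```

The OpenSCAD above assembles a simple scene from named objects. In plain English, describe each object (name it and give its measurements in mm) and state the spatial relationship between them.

A is a table: top 1042 mm (x) × 566 mm (y), 45 mm thick, upper face at z = 683 mm, on four round legs of 54 mm diameter, each leg's bounding box inset 49 mm from the nearest pair of top edges, running from z = 0 to the bottom of the top.

B is an open-topped rectangular box: outside dimensions 200×470×265 mm, with a uniform wall and base thickness of 18 mm. The base is a full 200×470 slab on the floor; four walls sit on top of the base. The front and back walls (the −y and +y sides) span the full width; the two side walls fit between them.

C is a chair: 458×436 mm seat, 32 mm thick, top at z = 478 mm, on four 43 mm square corner legs flush with the seat edges. A 28 mm thick backrest slab spans the full seat width, extending 316 mm above the seat top, its back face flush with the seat's +y edge. Two armrests of 44×44 mm section run along each side from the seat's front edge to the front of the backrest, top faces 196 mm above the seat top and outer faces flush with the seat's x-edges; a 44×44 mm post under the front of each armrest stands on the seat at the front corner.

The open box is beside the table with their tops flush at z = 683. The chair is on top of the table, centred.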